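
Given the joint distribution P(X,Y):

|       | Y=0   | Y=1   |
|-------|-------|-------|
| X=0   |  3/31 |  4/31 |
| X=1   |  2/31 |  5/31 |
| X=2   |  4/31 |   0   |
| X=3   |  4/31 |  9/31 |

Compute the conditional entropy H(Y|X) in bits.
0.7908 bits

H(Y|X) = H(X,Y) - H(X)

H(X,Y) = -Σ_{x,y} P(x,y) log₂ P(x,y). Per-cell terms -P(x,y)·log₂P(x,y):
  X=0: 0.32605, 0.38119
  X=1: 0.25511, 0.42456
  X=2: 0.38119, 0.00000
  X=3: 0.38119, 0.51801
  (cells with P = 0 contribute 0)
Sum of the 8 terms: H(X,Y) = 2.6673 bits

Marginal of X (row sums):
  P(X=0) = 3/31 + 4/31 = 7/31
  P(X=1) = 2/31 + 5/31 = 7/31
  P(X=2) = 4/31 + 0 = 4/31
  P(X=3) = 4/31 + 9/31 = 13/31
H(X) = -[(7/31)·log₂(7/31) + (7/31)·log₂(7/31) + (4/31)·log₂(4/31) + (13/31)·log₂(13/31)]
  = 0.48477 + 0.48477 + 0.38119 + 0.52577 = 1.8765 bits

H(Y|X) = H(X,Y) - H(X) = 2.6673 - 1.8765 = 0.7908 bits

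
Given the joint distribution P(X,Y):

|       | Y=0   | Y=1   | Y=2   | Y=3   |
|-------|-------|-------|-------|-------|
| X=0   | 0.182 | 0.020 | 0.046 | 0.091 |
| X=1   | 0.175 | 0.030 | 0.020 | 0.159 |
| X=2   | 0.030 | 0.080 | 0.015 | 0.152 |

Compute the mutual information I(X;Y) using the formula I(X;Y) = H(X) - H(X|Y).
0.1542 bits

I(X;Y) = H(X) - H(X|Y)

Marginal of X (row sums):
  P(X=0) = 0.182 + 0.020 + 0.046 + 0.091 = 0.339
  P(X=1) = 0.175 + 0.030 + 0.020 + 0.159 = 0.384
  P(X=2) = 0.030 + 0.080 + 0.015 + 0.152 = 0.277
H(X) = -[0.339·log₂(0.339) + 0.384·log₂(0.384) + 0.277·log₂(0.277)]
  = 0.5291 + 0.5302 + 0.5130 = 1.5723 bits

Marginal of Y (column sums):
  P(Y=0) = 0.182 + 0.175 + 0.030 = 0.387
  P(Y=1) = 0.020 + 0.030 + 0.080 = 0.130
  P(Y=2) = 0.046 + 0.020 + 0.015 = 0.081
  P(Y=3) = 0.091 + 0.159 + 0.152 = 0.402
H(X|Y) = Σ_y P(y)·H(X|Y=y):
  Y=0: P(Y=0) = 0.387, P(X|Y=0) = (182/387, 175/387, 10/129) → H(X|Y=0) = 1.3156
  Y=1: P(Y=1) = 0.130, P(X|Y=1) = (2/13, 3/13, 8/13) → H(X|Y=1) = 1.3347
  Y=2: P(Y=2) = 0.081, P(X|Y=2) = (46/81, 20/81, 5/27) → H(X|Y=2) = 1.4124
  Y=3: P(Y=3) = 0.402, P(X|Y=3) = (91/402, 53/134, 76/201) → H(X|Y=3) = 1.5450
H(X|Y) = 0.387·1.3156 + 0.130·1.3347 + 0.081·1.4124 + 0.402·1.5450 = 1.4181 bits

I(X;Y) = H(X) - H(X|Y) = 1.5723 - 1.4181 = 0.1542 bits

Cross-check via I(X;Y) = H(X) + H(Y) - H(X,Y): computing H(Y) from the column sums and H(X,Y) from the 12 cells in the same way gives H(Y) = 1.7349 bits and H(X,Y) = 3.1530 bits, so
I(X;Y) = 1.5723 + 1.7349 - 3.1530 = 0.1542 bits ✓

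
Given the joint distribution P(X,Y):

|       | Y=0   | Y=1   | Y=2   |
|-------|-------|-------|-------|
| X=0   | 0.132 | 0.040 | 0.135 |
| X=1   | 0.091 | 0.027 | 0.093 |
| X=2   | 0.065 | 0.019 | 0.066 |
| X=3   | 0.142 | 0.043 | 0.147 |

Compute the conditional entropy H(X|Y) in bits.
1.9353 bits

H(X|Y) = H(X,Y) - H(Y)

H(X,Y) = -Σ_{x,y} P(x,y) log₂ P(x,y). Per-cell terms -P(x,y)·log₂P(x,y):
  X=0: 0.3856, 0.1858, 0.3900
  X=1: 0.3147, 0.1407, 0.3187
  X=2: 0.2563, 0.1086, 0.2588
  X=3: 0.3999, 0.1952, 0.4066
Sum of the 12 terms: H(X,Y) = 3.3609 bits

Marginal of Y (column sums):
  P(Y=0) = 0.132 + 0.091 + 0.065 + 0.142 = 0.430
  P(Y=1) = 0.040 + 0.027 + 0.019 + 0.043 = 0.129
  P(Y=2) = 0.135 + 0.093 + 0.066 + 0.147 = 0.441
H(Y) = -[0.430·log₂(0.430) + 0.129·log₂(0.129) + 0.441·log₂(0.441)]
  = 0.5236 + 0.3811 + 0.5209 = 1.4256 bits

H(X|Y) = H(X,Y) - H(Y) = 3.3609 - 1.4256 = 1.9353 bits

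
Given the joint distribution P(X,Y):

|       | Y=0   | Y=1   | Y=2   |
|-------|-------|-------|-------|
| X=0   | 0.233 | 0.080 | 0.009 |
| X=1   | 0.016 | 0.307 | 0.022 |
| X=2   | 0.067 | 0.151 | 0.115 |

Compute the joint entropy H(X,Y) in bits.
2.6139 bits

H(X,Y) = -Σ_{x,y} P(x,y) log₂ P(x,y). Per-cell terms -P(x,y)·log₂P(x,y):
  X=0: 0.4897, 0.2915, 0.0612
  X=1: 0.0955, 0.5230, 0.1211
  X=2: 0.2613, 0.4118, 0.3588
Sum of the 9 terms: H(X,Y) = 2.6139 bits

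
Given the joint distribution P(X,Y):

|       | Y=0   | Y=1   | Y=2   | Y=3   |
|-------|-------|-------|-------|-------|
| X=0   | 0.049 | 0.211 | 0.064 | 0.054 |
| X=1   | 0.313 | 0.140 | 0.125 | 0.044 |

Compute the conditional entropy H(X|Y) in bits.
0.8194 bits

H(X|Y) = H(X,Y) - H(Y)

H(X,Y) = -Σ_{x,y} P(x,y) log₂ P(x,y). Per-cell terms -P(x,y)·log₂P(x,y):
  X=0: 0.21320, 0.47363, 0.25381, 0.22739
  X=1: 0.52451, 0.39711, 0.37500, 0.19828
Sum of the 8 terms: H(X,Y) = 2.6629 bits

Marginal of Y (column sums):
  P(Y=0) = 0.049 + 0.313 = 0.362
  P(Y=1) = 0.211 + 0.140 = 0.351
  P(Y=2) = 0.064 + 0.125 = 0.189
  P(Y=3) = 0.054 + 0.044 = 0.098
H(Y) = -[0.362·log₂(0.362) + 0.351·log₂(0.351) + 0.189·log₂(0.189) + 0.098·log₂(0.098)]
  = 0.53067 + 0.53017 + 0.45427 + 0.32841 = 1.8435 bits

H(X|Y) = H(X,Y) - H(Y) = 2.6629 - 1.8435 = 0.8194 bits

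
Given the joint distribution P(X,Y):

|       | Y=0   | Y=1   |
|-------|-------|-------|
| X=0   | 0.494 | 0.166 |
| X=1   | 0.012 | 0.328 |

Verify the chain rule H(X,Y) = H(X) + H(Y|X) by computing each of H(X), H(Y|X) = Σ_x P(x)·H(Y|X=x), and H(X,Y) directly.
H(X) = 0.9248 bits, H(Y|X) = 0.6119 bits, H(X,Y) = 1.5367 bits

Marginal of X (row sums):
  P(X=0) = 0.494 + 0.166 = 0.660
  P(X=1) = 0.012 + 0.328 = 0.340
H(X) = -[0.660·log₂(0.660) + 0.340·log₂(0.340)]
  = 0.39564 + 0.52917 = 0.9248 bits

H(Y|X) = Σ_x P(x)·H(Y|X=x):
  X=0: P(X=0) = 0.660, P(Y|X=0) = (247/330, 83/330) → H(Y|X=0) = 0.81367
  X=1: P(X=1) = 0.340, P(Y|X=1) = (3/85, 82/85) → H(Y|X=1) = 0.22028
H(Y|X) = 0.660·0.81367 + 0.340·0.22028 = 0.6119 bits

H(X,Y) = -Σ_{x,y} P(x,y) log₂ P(x,y). Per-cell terms -P(x,y)·log₂P(x,y):
  X=0: 0.50260, 0.43006
  X=1: 0.07657, 0.52750
Sum of the 4 terms: H(X,Y) = 1.5367 bits

Chain rule check:
  H(X) + H(Y|X) = 0.9248 + 0.6119 = 1.5367 bits
  H(X,Y) = 1.5367 bits
✓ Chain rule verified.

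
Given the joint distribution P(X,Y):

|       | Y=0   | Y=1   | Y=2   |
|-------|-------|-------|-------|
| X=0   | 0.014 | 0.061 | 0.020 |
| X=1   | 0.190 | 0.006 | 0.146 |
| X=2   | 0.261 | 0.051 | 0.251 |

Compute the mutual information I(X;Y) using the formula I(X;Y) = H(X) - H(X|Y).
0.1470 bits

I(X;Y) = H(X) - H(X|Y)

Marginal of X (row sums):
  P(X=0) = 0.014 + 0.061 + 0.020 = 0.095
  P(X=1) = 0.190 + 0.006 + 0.146 = 0.342
  P(X=2) = 0.261 + 0.051 + 0.251 = 0.563
H(X) = -[0.095·log₂(0.095) + 0.342·log₂(0.342) + 0.563·log₂(0.563)]
  = 0.3226 + 0.5294 + 0.4666 = 1.3186 bits

Marginal of Y (column sums):
  P(Y=0) = 0.014 + 0.190 + 0.261 = 0.465
  P(Y=1) = 0.061 + 0.006 + 0.051 = 0.118
  P(Y=2) = 0.020 + 0.146 + 0.251 = 0.417
H(X|Y) = Σ_y P(y)·H(X|Y=y):
  Y=0: P(Y=0) = 0.465, P(X|Y=0) = (14/465, 38/93, 87/155) → H(X|Y=0) = 1.1474
  Y=1: P(Y=1) = 0.118, P(X|Y=1) = (61/118, 3/59, 51/118) → H(X|Y=1) = 1.2337
  Y=2: P(Y=2) = 0.417, P(X|Y=2) = (20/417, 146/417, 251/417) → H(X|Y=2) = 1.1811
H(X|Y) = 0.465·1.1474 + 0.118·1.2337 + 0.417·1.1811 = 1.1716 bits

I(X;Y) = H(X) - H(X|Y) = 1.3186 - 1.1716 = 0.1470 bits

Cross-check via I(X;Y) = H(X) + H(Y) - H(X,Y): computing H(Y) from the column sums and H(X,Y) from the 9 cells in the same way gives H(Y) = 1.4037 bits and H(X,Y) = 2.5753 bits, so
I(X;Y) = 1.3186 + 1.4037 - 2.5753 = 0.1470 bits ✓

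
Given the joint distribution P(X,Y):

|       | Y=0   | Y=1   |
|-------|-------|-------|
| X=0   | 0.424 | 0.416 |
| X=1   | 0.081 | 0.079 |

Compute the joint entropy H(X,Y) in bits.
1.6342 bits

H(X,Y) = -Σ_{x,y} P(x,y) log₂ P(x,y). Per-cell terms -P(x,y)·log₂P(x,y):
  X=0: 0.52485, 0.52638
  X=1: 0.29370, 0.28930
Sum of the 4 terms: H(X,Y) = 1.6342 bits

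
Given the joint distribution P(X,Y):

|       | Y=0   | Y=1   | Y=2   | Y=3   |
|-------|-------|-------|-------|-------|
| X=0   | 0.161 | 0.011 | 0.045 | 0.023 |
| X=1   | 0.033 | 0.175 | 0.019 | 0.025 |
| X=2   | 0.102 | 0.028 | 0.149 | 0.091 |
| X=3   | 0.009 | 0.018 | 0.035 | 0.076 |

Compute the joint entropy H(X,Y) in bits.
3.4880 bits

H(X,Y) = -Σ_{x,y} P(x,y) log₂ P(x,y). Per-cell terms -P(x,y)·log₂P(x,y):
  X=0: 0.4242, 0.0716, 0.2013, 0.1252
  X=1: 0.1624, 0.4401, 0.1086, 0.1330
  X=2: 0.3359, 0.1444, 0.4092, 0.3147
  X=3: 0.0612, 0.1043, 0.1693, 0.2826
Sum of the 16 terms: H(X,Y) = 3.4880 bits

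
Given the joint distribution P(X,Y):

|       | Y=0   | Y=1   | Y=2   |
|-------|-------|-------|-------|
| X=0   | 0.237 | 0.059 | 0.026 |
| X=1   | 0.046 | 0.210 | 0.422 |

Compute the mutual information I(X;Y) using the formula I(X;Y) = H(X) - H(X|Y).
0.3780 bits

I(X;Y) = H(X) - H(X|Y)

Marginal of X (row sums):
  P(X=0) = 0.237 + 0.059 + 0.026 = 0.322
  P(X=1) = 0.046 + 0.210 + 0.422 = 0.678
H(X) = -[0.322·log₂(0.322) + 0.678·log₂(0.678)]
  = 0.526427 + 0.380116 = 0.90654 bits

Marginal of Y (column sums):
  P(Y=0) = 0.237 + 0.046 = 0.283
  P(Y=1) = 0.059 + 0.210 = 0.269
  P(Y=2) = 0.026 + 0.422 = 0.448
H(X|Y) = Σ_y P(y)·H(X|Y=y):
  Y=0: P(Y=0) = 0.283, P(X|Y=0) = (237/283, 46/283) → H(X|Y=0) = 0.640361
  Y=1: P(Y=1) = 0.269, P(X|Y=1) = (59/269, 210/269) → H(X|Y=1) = 0.758944
  Y=2: P(Y=2) = 0.448, P(X|Y=2) = (13/224, 211/224) → H(X|Y=2) = 0.319598
H(X|Y) = 0.283·0.640361 + 0.269·0.758944 + 0.448·0.319598 = 0.52856 bits

I(X;Y) = H(X) - H(X|Y) = 0.90654 - 0.52856 = 0.3780 bits

Cross-check via I(X;Y) = H(X) + H(Y) - H(X,Y): computing H(Y) from the column sums and H(X,Y) from the 6 cells in the same way gives H(Y) = 1.54393 bits and H(X,Y) = 2.07249 bits, so
I(X;Y) = 0.90654 + 1.54393 - 2.07249 = 0.3780 bits ✓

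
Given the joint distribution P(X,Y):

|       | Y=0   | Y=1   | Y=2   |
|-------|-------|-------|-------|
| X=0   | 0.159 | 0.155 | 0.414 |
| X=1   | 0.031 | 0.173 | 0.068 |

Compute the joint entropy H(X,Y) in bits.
2.2224 bits

H(X,Y) = -Σ_{x,y} P(x,y) log₂ P(x,y). Per-cell terms -P(x,y)·log₂P(x,y):
  X=0: 0.4218, 0.4169, 0.5267
  X=1: 0.1554, 0.4379, 0.2637
Sum of the 6 terms: H(X,Y) = 2.2224 bits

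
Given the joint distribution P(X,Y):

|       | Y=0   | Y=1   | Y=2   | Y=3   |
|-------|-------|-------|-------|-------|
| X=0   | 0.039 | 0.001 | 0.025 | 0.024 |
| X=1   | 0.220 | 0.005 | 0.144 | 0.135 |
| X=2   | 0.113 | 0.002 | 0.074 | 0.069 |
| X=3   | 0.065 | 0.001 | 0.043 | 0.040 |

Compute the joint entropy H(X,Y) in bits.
3.3308 bits

H(X,Y) = -Σ_{x,y} P(x,y) log₂ P(x,y). Per-cell terms -P(x,y)·log₂P(x,y):
  X=0: 0.18253, 0.00997, 0.13305, 0.12914
  X=1: 0.48057, 0.03822, 0.40260, 0.39001
  X=2: 0.35545, 0.01793, 0.27797, 0.26615
  X=3: 0.25632, 0.00997, 0.19520, 0.18575
Sum of the 16 terms: H(X,Y) = 3.3308 bits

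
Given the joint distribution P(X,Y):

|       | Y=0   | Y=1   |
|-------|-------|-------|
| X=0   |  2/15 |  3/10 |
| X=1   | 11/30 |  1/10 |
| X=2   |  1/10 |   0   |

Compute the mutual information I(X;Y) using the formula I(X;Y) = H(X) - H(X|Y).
0.2353 bits

I(X;Y) = H(X) - H(X|Y)

Marginal of X (row sums):
  P(X=0) = 2/15 + 3/10 = 13/30
  P(X=1) = 11/30 + 1/10 = 7/15
  P(X=2) = 1/10 + 0 = 1/10
H(X) = -[(13/30)·log₂(13/30) + (7/15)·log₂(7/15) + (1/10)·log₂(1/10)]
  = 0.5228 + 0.5131 + 0.3322 = 1.3681 bits

Marginal of Y (column sums):
  P(Y=0) = 2/15 + 11/30 + 1/10 = 3/5
  P(Y=1) = 3/10 + 1/10 + 0 = 2/5
H(X|Y) = Σ_y P(y)·H(X|Y=y):
  Y=0: P(Y=0) = 3/5, P(X|Y=0) = (2/9, 11/18, 1/6) → H(X|Y=0) = 1.3472
  Y=1: P(Y=1) = 2/5, P(X|Y=1) = (3/4, 1/4, 0) → H(X|Y=1) = 0.8113
H(X|Y) = (3/5)·1.3472 + (2/5)·0.8113 = 1.1328 bits

I(X;Y) = H(X) - H(X|Y) = 1.3681 - 1.1328 = 0.2353 bits

Cross-check via I(X;Y) = H(X) + H(Y) - H(X,Y): computing H(Y) from the column sums and H(X,Y) from the 6 cells in the same way gives H(Y) = 0.9710 bits and H(X,Y) = 2.1038 bits, so
I(X;Y) = 1.3681 + 0.9710 - 2.1038 = 0.2353 bits ✓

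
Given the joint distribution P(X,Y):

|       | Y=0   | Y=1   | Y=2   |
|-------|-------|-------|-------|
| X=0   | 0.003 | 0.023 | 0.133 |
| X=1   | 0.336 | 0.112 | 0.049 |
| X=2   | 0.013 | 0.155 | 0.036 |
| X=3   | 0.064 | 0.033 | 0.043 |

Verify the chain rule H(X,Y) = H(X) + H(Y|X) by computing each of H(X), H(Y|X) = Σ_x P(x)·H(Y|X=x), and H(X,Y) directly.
H(X) = 1.7881 bits, H(Y|X) = 1.1274 bits, H(X,Y) = 2.9155 bits

Marginal of X (row sums):
  P(X=0) = 0.003 + 0.023 + 0.133 = 0.159
  P(X=1) = 0.336 + 0.112 + 0.049 = 0.497
  P(X=2) = 0.013 + 0.155 + 0.036 = 0.204
  P(X=3) = 0.064 + 0.033 + 0.043 = 0.140
H(X) = -[0.159·log₂(0.159) + 0.497·log₂(0.497) + 0.204·log₂(0.204) + 0.140·log₂(0.140)]
  = 0.421811 + 0.501315 + 0.467845 + 0.397110 = 1.7881 bits

H(Y|X) = Σ_x P(x)·H(Y|X=x):
  X=0: P(X=0) = 0.159, P(Y|X=0) = (1/53, 23/159, 133/159) → H(Y|X=0) = 0.727038
  X=1: P(X=1) = 0.497, P(Y|X=1) = (48/71, 16/71, 7/71) → H(Y|X=1) = 1.195808
  X=2: P(X=2) = 0.204, P(Y|X=2) = (13/204, 155/204, 3/17) → H(Y|X=2) = 0.995845
  X=3: P(X=3) = 0.140, P(Y|X=3) = (16/35, 33/140, 43/140) → H(Y|X=3) = 1.530752
H(Y|X) = 0.159·0.727038 + 0.497·1.195808 + 0.204·0.995845 + 0.140·1.530752 = 1.1274 bits

H(X,Y) = -Σ_{x,y} P(x,y) log₂ P(x,y). Per-cell terms -P(x,y)·log₂P(x,y):
  X=0: 0.025142, 0.125171, 0.387097
  X=1: 0.528685, 0.353744, 0.213203
  X=2: 0.081449, 0.416897, 0.172651
  X=3: 0.253810, 0.162406, 0.195199
Sum of the 12 terms: H(X,Y) = 2.9155 bits

Chain rule check:
  H(X) + H(Y|X) = 1.7881 + 1.1274 = 2.9155 bits
  H(X,Y) = 2.9155 bits
✓ Chain rule verified.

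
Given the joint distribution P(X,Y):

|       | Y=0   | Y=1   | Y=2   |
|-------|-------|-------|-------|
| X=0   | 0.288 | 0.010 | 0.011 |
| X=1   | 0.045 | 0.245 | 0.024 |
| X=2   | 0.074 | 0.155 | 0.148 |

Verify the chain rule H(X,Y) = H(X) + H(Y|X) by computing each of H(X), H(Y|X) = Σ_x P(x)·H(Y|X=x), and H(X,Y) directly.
H(X) = 1.5789 bits, H(Y|X) = 1.0068 bits, H(X,Y) = 2.5856 bits

Marginal of X (row sums):
  P(X=0) = 0.288 + 0.010 + 0.011 = 0.309
  P(X=1) = 0.045 + 0.245 + 0.024 = 0.314
  P(X=2) = 0.074 + 0.155 + 0.148 = 0.377
H(X) = -[0.309·log₂(0.309) + 0.314·log₂(0.314) + 0.377·log₂(0.377)]
  = 0.52355 + 0.52475 + 0.53058 = 1.5789 bits

H(Y|X) = Σ_x P(x)·H(Y|X=x):
  X=0: P(X=0) = 0.309, P(Y|X=0) = (96/103, 10/309, 11/309) → H(Y|X=0) = 0.42612
  X=1: P(X=1) = 0.314, P(Y|X=1) = (45/314, 245/314, 12/157) → H(Y|X=1) = 0.96453
  X=2: P(X=2) = 0.377, P(Y|X=2) = (74/377, 155/377, 148/377) → H(Y|X=2) = 1.51784
H(Y|X) = 0.309·0.42612 + 0.314·0.96453 + 0.377·1.51784 = 1.0068 bits

H(X,Y) = -Σ_{x,y} P(x,y) log₂ P(x,y). Per-cell terms -P(x,y)·log₂P(x,y):
  X=0: 0.51721, 0.06644, 0.07157
  X=1: 0.20133, 0.49714, 0.12914
  X=2: 0.27797, 0.41690, 0.40794
Sum of the 9 terms: H(X,Y) = 2.5856 bits

Chain rule check:
  H(X) + H(Y|X) = 1.5789 + 1.0068 = 2.5857 bits
  H(X,Y) = 2.5856 bits
✓ Chain rule verified (Δ = 0.0001 is 4-dp rounding noise: each of the three values was rounded independently).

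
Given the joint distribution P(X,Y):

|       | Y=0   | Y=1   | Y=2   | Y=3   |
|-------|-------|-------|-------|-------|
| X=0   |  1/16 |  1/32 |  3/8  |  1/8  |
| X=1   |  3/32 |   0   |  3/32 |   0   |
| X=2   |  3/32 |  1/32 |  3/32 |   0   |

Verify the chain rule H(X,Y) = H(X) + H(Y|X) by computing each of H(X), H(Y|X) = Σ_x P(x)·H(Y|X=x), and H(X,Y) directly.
H(X) = 1.3790 bits, H(Y|X) = 1.3698 bits, H(X,Y) = 2.7488 bits

Marginal of X (row sums):
  P(X=0) = 1/16 + 1/32 + 3/8 + 1/8 = 19/32
  P(X=1) = 3/32 + 0 + 3/32 + 0 = 3/16
  P(X=2) = 3/32 + 1/32 + 3/32 + 0 = 7/32
H(X) = -[(19/32)·log₂(19/32) + (3/16)·log₂(3/16) + (7/32)·log₂(7/32)]
  = 0.44654 + 0.45282 + 0.47964 = 1.3790 bits

H(Y|X) = Σ_x P(x)·H(Y|X=x):
  X=0: P(X=0) = 19/32, P(Y|X=0) = (2/19, 1/19, 12/19, 4/19) → H(Y|X=0) = 1.45742
  X=1: P(X=1) = 3/16, P(Y|X=1) = (1/2, 0, 1/2, 0) → H(Y|X=1) = 1.00000
  X=2: P(X=2) = 7/32, P(Y|X=2) = (3/7, 1/7, 3/7, 0) → H(Y|X=2) = 1.44882
H(Y|X) = (19/32)·1.45742 + (3/16)·1.00000 + (7/32)·1.44882 = 1.3698 bits

H(X,Y) = -Σ_{x,y} P(x,y) log₂ P(x,y). Per-cell terms -P(x,y)·log₂P(x,y):
  X=0: 0.25000, 0.15625, 0.53064, 0.37500
  X=1: 0.32016, 0.00000, 0.32016, 0.00000
  X=2: 0.32016, 0.15625, 0.32016, 0.00000
  (cells with P = 0 contribute 0)
Sum of the 12 terms: H(X,Y) = 2.7488 bits

Chain rule check:
  H(X) + H(Y|X) = 1.3790 + 1.3698 = 2.7488 bits
  H(X,Y) = 2.7488 bits
✓ Chain rule verified.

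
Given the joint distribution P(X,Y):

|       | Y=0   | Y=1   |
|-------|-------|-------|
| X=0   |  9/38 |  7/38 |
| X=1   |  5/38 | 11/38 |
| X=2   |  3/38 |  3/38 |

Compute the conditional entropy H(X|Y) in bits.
1.4308 bits

H(X|Y) = H(X,Y) - H(Y)

H(X,Y) = -Σ_{x,y} P(x,y) log₂ P(x,y). Per-cell terms -P(x,y)·log₂P(x,y):
  X=0: 0.49216, 0.44958
  X=1: 0.38500, 0.51772
  X=2: 0.28918, 0.28918
Sum of the 6 terms: H(X,Y) = 2.4228 bits

Marginal of Y (column sums):
  P(Y=0) = 9/38 + 5/38 + 3/38 = 17/38
  P(Y=1) = 7/38 + 11/38 + 3/38 = 21/38
H(Y) = -[(17/38)·log₂(17/38) + (21/38)·log₂(21/38)]
  = 0.51916 + 0.47284 = 0.9920 bits

H(X|Y) = H(X,Y) - H(Y) = 2.4228 - 0.9920 = 1.4308 bits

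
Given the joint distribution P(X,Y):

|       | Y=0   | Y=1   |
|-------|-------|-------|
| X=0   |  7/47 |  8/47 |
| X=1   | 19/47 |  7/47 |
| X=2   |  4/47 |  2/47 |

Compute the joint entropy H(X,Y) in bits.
2.2777 bits

H(X,Y) = -Σ_{x,y} P(x,y) log₂ P(x,y). Per-cell terms -P(x,y)·log₂P(x,y):
  X=0: 0.4092, 0.4348
  X=1: 0.5282, 0.4092
  X=2: 0.3025, 0.1938
Sum of the 6 terms: H(X,Y) = 2.2777 bits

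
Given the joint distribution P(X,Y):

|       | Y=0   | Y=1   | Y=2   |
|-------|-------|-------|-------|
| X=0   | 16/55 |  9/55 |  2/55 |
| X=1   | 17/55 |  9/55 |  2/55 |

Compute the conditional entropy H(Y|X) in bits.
1.2444 bits

H(Y|X) = H(X,Y) - H(X)

H(X,Y) = -Σ_{x,y} P(x,y) log₂ P(x,y). Per-cell terms -P(x,y)·log₂P(x,y):
  X=0: 0.5182, 0.4273, 0.1739
  X=1: 0.5236, 0.4273, 0.1739
Sum of the 6 terms: H(X,Y) = 2.2442 bits

Marginal of X (row sums):
  P(X=0) = 16/55 + 9/55 + 2/55 = 27/55
  P(X=1) = 17/55 + 9/55 + 2/55 = 28/55
H(X) = -[(27/55)·log₂(27/55) + (28/55)·log₂(28/55)]
  = 0.5039 + 0.4959 = 0.9998 bits

H(Y|X) = H(X,Y) - H(X) = 2.2442 - 0.9998 = 1.2444 bits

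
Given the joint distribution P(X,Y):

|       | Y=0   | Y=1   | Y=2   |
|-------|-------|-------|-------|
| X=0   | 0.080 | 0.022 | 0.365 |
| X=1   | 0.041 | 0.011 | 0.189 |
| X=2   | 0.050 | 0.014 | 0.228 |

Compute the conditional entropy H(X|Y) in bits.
1.5263 bits

H(X|Y) = H(X,Y) - H(Y)

H(X,Y) = -Σ_{x,y} P(x,y) log₂ P(x,y). Per-cell terms -P(x,y)·log₂P(x,y):
  X=0: 0.291508, 0.121140, 0.530722
  X=1: 0.188938, 0.071570, 0.454269
  X=2: 0.216096, 0.086218, 0.486300
Sum of the 9 terms: H(X,Y) = 2.44676 bits

Marginal of Y (column sums):
  P(Y=0) = 0.080 + 0.041 + 0.050 = 0.171
  P(Y=1) = 0.022 + 0.011 + 0.014 = 0.047
  P(Y=2) = 0.365 + 0.189 + 0.228 = 0.782
H(Y) = -[0.171·log₂(0.171) + 0.047·log₂(0.047) + 0.782·log₂(0.782)]
  = 0.435696 + 0.207326 + 0.277422 = 0.92044 bits

H(X|Y) = H(X,Y) - H(Y) = 2.44676 - 0.92044 = 1.5263 bits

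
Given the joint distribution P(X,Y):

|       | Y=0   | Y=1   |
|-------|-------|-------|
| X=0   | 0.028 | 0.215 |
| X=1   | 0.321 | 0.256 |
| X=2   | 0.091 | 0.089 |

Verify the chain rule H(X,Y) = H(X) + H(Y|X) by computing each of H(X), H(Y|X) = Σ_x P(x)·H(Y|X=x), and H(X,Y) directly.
H(X) = 1.3990 bits, H(Y|X) = 0.8770 bits, H(X,Y) = 2.2760 bits

Marginal of X (row sums):
  P(X=0) = 0.028 + 0.215 = 0.243
  P(X=1) = 0.321 + 0.256 = 0.577
  P(X=2) = 0.091 + 0.089 = 0.180
H(X) = -[0.243·log₂(0.243) + 0.577·log₂(0.577) + 0.180·log₂(0.180)]
  = 0.49596 + 0.45777 + 0.44531 = 1.3990 bits

H(Y|X) = Σ_x P(x)·H(Y|X=x):
  X=0: P(X=0) = 0.243, P(Y|X=0) = (28/243, 215/243) → H(Y|X=0) = 0.51548
  X=1: P(X=1) = 0.577, P(Y|X=1) = (321/577, 256/577) → H(Y|X=1) = 0.99083
  X=2: P(X=2) = 0.180, P(Y|X=2) = (91/180, 89/180) → H(Y|X=2) = 0.99991
H(Y|X) = 0.243·0.51548 + 0.577·0.99083 + 0.180·0.99991 = 0.8770 bits

H(X,Y) = -Σ_{x,y} P(x,y) log₂ P(x,y). Per-cell terms -P(x,y)·log₂P(x,y):
  X=0: 0.14444, 0.47678
  X=1: 0.52623, 0.50324
  X=2: 0.31468, 0.31061
Sum of the 6 terms: H(X,Y) = 2.2760 bits

Chain rule check:
  H(X) + H(Y|X) = 1.3990 + 0.8770 = 2.2760 bits
  H(X,Y) = 2.2760 bits
✓ Chain rule verified.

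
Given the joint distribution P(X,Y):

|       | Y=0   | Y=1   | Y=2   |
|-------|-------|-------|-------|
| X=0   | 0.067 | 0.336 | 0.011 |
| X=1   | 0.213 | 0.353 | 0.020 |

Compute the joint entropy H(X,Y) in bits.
1.9799 bits

H(X,Y) = -Σ_{x,y} P(x,y) log₂ P(x,y). Per-cell terms -P(x,y)·log₂P(x,y):
  X=0: 0.26128, 0.52868, 0.07157
  X=1: 0.47522, 0.53030, 0.11288
Sum of the 6 terms: H(X,Y) = 1.9799 bits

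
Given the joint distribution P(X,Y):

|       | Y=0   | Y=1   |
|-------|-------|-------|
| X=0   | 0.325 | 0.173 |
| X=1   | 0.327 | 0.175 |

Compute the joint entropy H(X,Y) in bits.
1.9323 bits

H(X,Y) = -Σ_{x,y} P(x,y) log₂ P(x,y). Per-cell terms -P(x,y)·log₂P(x,y):
  X=0: 0.5270, 0.4379
  X=1: 0.5273, 0.4401
Sum of the 4 terms: H(X,Y) = 1.9323 bits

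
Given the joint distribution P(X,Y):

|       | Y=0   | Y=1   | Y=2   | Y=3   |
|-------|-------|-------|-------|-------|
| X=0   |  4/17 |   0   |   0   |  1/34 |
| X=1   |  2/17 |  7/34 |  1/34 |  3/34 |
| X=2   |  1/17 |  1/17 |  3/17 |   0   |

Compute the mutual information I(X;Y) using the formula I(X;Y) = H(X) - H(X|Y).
0.5604 bits

I(X;Y) = H(X) - H(X|Y)

Marginal of X (row sums):
  P(X=0) = 4/17 + 0 + 0 + 1/34 = 9/34
  P(X=1) = 2/17 + 7/34 + 1/34 + 3/34 = 15/34
  P(X=2) = 1/17 + 1/17 + 3/17 + 0 = 5/17
H(X) = -[(9/34)·log₂(9/34) + (15/34)·log₂(15/34) + (5/17)·log₂(5/17)]
  = 0.507584 + 0.520841 + 0.519275 = 1.54770 bits

Marginal of Y (column sums):
  P(Y=0) = 4/17 + 2/17 + 1/17 = 7/17
  P(Y=1) = 0 + 7/34 + 1/17 = 9/34
  P(Y=2) = 0 + 1/34 + 3/17 = 7/34
  P(Y=3) = 1/34 + 3/34 + 0 = 2/17
H(X|Y) = Σ_y P(y)·H(X|Y=y):
  Y=0: P(Y=0) = 7/17, P(X|Y=0) = (4/7, 2/7, 1/7) → H(X|Y=0) = 1.378783
  Y=1: P(Y=1) = 9/34, P(X|Y=1) = (0, 7/9, 2/9) → H(X|Y=1) = 0.764205
  Y=2: P(Y=2) = 7/34, P(X|Y=2) = (0, 1/7, 6/7) → H(X|Y=2) = 0.591673
  Y=3: P(Y=3) = 2/17, P(X|Y=3) = (1/4, 3/4, 0) → H(X|Y=3) = 0.811278
H(X|Y) = (7/17)·1.378783 + (9/34)·0.764205 + (7/34)·0.591673 + (2/17)·0.811278 = 0.98728 bits

I(X;Y) = H(X) - H(X|Y) = 1.54770 - 0.98728 = 0.5604 bits

Cross-check via I(X;Y) = H(X) + H(Y) - H(X,Y): computing H(Y) from the column sums and H(X,Y) from the 12 cells in the same way gives H(Y) = 1.86735 bits and H(X,Y) = 2.85463 bits, so
I(X;Y) = 1.54770 + 1.86735 - 2.85463 = 0.5604 bits ✓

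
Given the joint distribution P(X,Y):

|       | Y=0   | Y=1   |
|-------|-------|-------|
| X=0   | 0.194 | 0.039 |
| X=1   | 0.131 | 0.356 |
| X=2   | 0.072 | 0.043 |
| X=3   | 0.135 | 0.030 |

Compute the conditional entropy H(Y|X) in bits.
0.7835 bits

H(Y|X) = H(X,Y) - H(X)

H(X,Y) = -Σ_{x,y} P(x,y) log₂ P(x,y). Per-cell terms -P(x,y)·log₂P(x,y):
  X=0: 0.4590, 0.1825
  X=1: 0.3841, 0.5305
  X=2: 0.2733, 0.1952
  X=3: 0.3900, 0.1518
Sum of the 8 terms: H(X,Y) = 2.5664 bits

Marginal of X (row sums):
  P(X=0) = 0.194 + 0.039 = 0.233
  P(X=1) = 0.131 + 0.356 = 0.487
  P(X=2) = 0.072 + 0.043 = 0.115
  P(X=3) = 0.135 + 0.030 = 0.165
H(X) = -[0.233·log₂(0.233) + 0.487·log₂(0.487) + 0.115·log₂(0.115) + 0.165·log₂(0.165)]
  = 0.4897 + 0.5055 + 0.3588 + 0.4289 = 1.7829 bits

H(Y|X) = H(X,Y) - H(X) = 2.5664 - 1.7829 = 0.7835 bits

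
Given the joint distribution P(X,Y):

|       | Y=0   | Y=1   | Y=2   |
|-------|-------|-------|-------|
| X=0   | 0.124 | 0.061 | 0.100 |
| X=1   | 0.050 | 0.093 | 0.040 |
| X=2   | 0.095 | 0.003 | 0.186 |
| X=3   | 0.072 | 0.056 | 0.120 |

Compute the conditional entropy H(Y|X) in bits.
1.3655 bits

H(Y|X) = H(X,Y) - H(X)

H(X,Y) = -Σ_{x,y} P(x,y) log₂ P(x,y). Per-cell terms -P(x,y)·log₂P(x,y):
  X=0: 0.37344, 0.24614, 0.33219
  X=1: 0.21610, 0.31868, 0.18575
  X=2: 0.32261, 0.02514, 0.45135
  X=3: 0.27330, 0.23287, 0.36707
Sum of the 12 terms: H(X,Y) = 3.3446 bits

Marginal of X (row sums):
  P(X=0) = 0.124 + 0.061 + 0.100 = 0.285
  P(X=1) = 0.050 + 0.093 + 0.040 = 0.183
  P(X=2) = 0.095 + 0.003 + 0.186 = 0.284
  P(X=3) = 0.072 + 0.056 + 0.120 = 0.248
H(X) = -[0.285·log₂(0.285) + 0.183·log₂(0.183) + 0.284·log₂(0.284) + 0.248·log₂(0.248)]
  = 0.51613 + 0.44837 + 0.51575 + 0.49887 = 1.9791 bits

H(Y|X) = H(X,Y) - H(X) = 3.3446 - 1.9791 = 1.3655 bits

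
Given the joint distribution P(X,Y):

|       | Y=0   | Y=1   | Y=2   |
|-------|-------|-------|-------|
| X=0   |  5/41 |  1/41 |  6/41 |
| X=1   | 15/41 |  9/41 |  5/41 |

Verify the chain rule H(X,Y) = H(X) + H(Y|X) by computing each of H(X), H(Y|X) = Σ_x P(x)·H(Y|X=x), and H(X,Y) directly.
H(X) = 0.8722 bits, H(Y|X) = 1.4156 bits, H(X,Y) = 2.2878 bits

Marginal of X (row sums):
  P(X=0) = 5/41 + 1/41 + 6/41 = 12/41
  P(X=1) = 15/41 + 9/41 + 5/41 = 29/41
H(X) = -[(12/41)·log₂(12/41) + (29/41)·log₂(29/41)]
  = 0.518807 + 0.353355 = 0.8722 bits

H(Y|X) = Σ_x P(x)·H(Y|X=x):
  X=0: P(X=0) = 12/41, P(Y|X=0) = (5/12, 1/12, 1/2) → H(Y|X=0) = 1.325011
  X=1: P(X=1) = 29/41, P(Y|X=1) = (15/29, 9/29, 5/29) → H(Y|X=1) = 1.453073
H(Y|X) = (12/41)·1.325011 + (29/41)·1.453073 = 1.4156 bits

H(X,Y) = -Σ_{x,y} P(x,y) log₂ P(x,y). Per-cell terms -P(x,y)·log₂P(x,y):
  X=0: 0.370198, 0.130672, 0.405745
  X=1: 0.530730, 0.480211, 0.370198
Sum of the 6 terms: H(X,Y) = 2.2878 bits

Chain rule check:
  H(X) + H(Y|X) = 0.8722 + 1.4156 = 2.2878 bits
  H(X,Y) = 2.2878 bits
✓ Chain rule verified.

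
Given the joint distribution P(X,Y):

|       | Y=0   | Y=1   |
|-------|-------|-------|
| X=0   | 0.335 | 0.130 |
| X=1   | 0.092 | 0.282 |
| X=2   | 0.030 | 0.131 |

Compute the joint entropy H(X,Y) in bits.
2.2788 bits

H(X,Y) = -Σ_{x,y} P(x,y) log₂ P(x,y). Per-cell terms -P(x,y)·log₂P(x,y):
  X=0: 0.5286, 0.3826
  X=1: 0.3167, 0.5150
  X=2: 0.1518, 0.3841
Sum of the 6 terms: H(X,Y) = 2.2788 bits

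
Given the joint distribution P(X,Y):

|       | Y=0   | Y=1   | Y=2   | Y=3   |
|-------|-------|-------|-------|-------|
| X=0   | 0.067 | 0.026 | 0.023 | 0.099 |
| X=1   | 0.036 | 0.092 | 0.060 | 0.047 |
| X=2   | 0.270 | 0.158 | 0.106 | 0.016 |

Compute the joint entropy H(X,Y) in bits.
3.1631 bits

H(X,Y) = -Σ_{x,y} P(x,y) log₂ P(x,y). Per-cell terms -P(x,y)·log₂P(x,y):
  X=0: 0.26128, 0.13690, 0.12517, 0.33031
  X=1: 0.17265, 0.31668, 0.24353, 0.20733
  X=2: 0.51002, 0.42060, 0.34321, 0.09545
Sum of the 12 terms: H(X,Y) = 3.1631 bits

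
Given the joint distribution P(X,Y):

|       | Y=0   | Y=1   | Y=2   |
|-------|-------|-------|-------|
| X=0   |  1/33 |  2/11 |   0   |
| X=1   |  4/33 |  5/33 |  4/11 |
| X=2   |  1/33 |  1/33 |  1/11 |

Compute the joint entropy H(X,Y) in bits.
2.5325 bits

H(X,Y) = -Σ_{x,y} P(x,y) log₂ P(x,y). Per-cell terms -P(x,y)·log₂P(x,y):
  X=0: 0.152860, 0.447169, 0.000000
  X=1: 0.369017, 0.412495, 0.530702
  X=2: 0.152860, 0.152860, 0.314494
  (cells with P = 0 contribute 0)
Sum of the 9 terms: H(X,Y) = 2.5325 bits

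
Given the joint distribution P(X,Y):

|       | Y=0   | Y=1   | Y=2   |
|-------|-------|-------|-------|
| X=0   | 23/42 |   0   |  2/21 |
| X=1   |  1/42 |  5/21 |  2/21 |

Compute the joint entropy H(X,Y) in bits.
1.7432 bits

H(X,Y) = -Σ_{x,y} P(x,y) log₂ P(x,y). Per-cell terms -P(x,y)·log₂P(x,y):
  X=0: 0.4757, 0.0000, 0.3231
  X=1: 0.1284, 0.4929, 0.3231
  (cells with P = 0 contribute 0)
Sum of the 6 terms: H(X,Y) = 1.7432 bits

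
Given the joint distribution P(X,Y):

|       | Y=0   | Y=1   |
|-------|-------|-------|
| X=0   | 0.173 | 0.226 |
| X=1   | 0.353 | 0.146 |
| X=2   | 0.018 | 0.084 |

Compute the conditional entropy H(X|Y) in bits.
1.2685 bits

H(X|Y) = H(X,Y) - H(Y)

H(X,Y) = -Σ_{x,y} P(x,y) log₂ P(x,y). Per-cell terms -P(x,y)·log₂P(x,y):
  X=0: 0.4379, 0.4849
  X=1: 0.5303, 0.4053
  X=2: 0.1043, 0.3002
Sum of the 6 terms: H(X,Y) = 2.2629 bits

Marginal of Y (column sums):
  P(Y=0) = 0.173 + 0.353 + 0.018 = 0.544
  P(Y=1) = 0.226 + 0.146 + 0.084 = 0.456
H(Y) = -[0.544·log₂(0.544) + 0.456·log₂(0.456)]
  = 0.4778 + 0.5166 = 0.9944 bits

H(X|Y) = H(X,Y) - H(Y) = 2.2629 - 0.9944 = 1.2685 bits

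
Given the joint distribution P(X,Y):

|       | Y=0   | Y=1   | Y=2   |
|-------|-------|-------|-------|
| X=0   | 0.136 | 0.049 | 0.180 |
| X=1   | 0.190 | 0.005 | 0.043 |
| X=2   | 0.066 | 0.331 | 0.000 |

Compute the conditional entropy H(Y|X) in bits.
0.9727 bits

H(Y|X) = H(X,Y) - H(X)

H(X,Y) = -Σ_{x,y} P(x,y) log₂ P(x,y). Per-cell terms -P(x,y)·log₂P(x,y):
  X=0: 0.3915, 0.2132, 0.4453
  X=1: 0.4552, 0.0382, 0.1952
  X=2: 0.2588, 0.5280, 0.0000
  (cells with P = 0 contribute 0)
Sum of the 9 terms: H(X,Y) = 2.5254 bits

Marginal of X (row sums):
  P(X=0) = 0.136 + 0.049 + 0.180 = 0.365
  P(X=1) = 0.190 + 0.005 + 0.043 = 0.238
  P(X=2) = 0.066 + 0.331 + 0.000 = 0.397
H(X) = -[0.365·log₂(0.365) + 0.238·log₂(0.238) + 0.397·log₂(0.397)]
  = 0.5307 + 0.4929 + 0.5291 = 1.5527 bits

H(Y|X) = H(X,Y) - H(X) = 2.5254 - 1.5527 = 0.9727 bits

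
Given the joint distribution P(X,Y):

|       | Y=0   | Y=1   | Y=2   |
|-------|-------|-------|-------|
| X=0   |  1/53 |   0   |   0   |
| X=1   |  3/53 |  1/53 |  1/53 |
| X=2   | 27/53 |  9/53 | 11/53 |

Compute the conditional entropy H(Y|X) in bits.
1.3765 bits

H(Y|X) = H(X,Y) - H(X)

H(X,Y) = -Σ_{x,y} P(x,y) log₂ P(x,y). Per-cell terms -P(x,y)·log₂P(x,y):
  X=0: 0.10807, 0.00000, 0.00000
  X=1: 0.23451, 0.10807, 0.10807
  X=2: 0.49570, 0.43438, 0.47082
  (cells with P = 0 contribute 0)
Sum of the 9 terms: H(X,Y) = 1.9596 bits

Marginal of X (row sums):
  P(X=0) = 1/53 + 0 + 0 = 1/53
  P(X=1) = 3/53 + 1/53 + 1/53 = 5/53
  P(X=2) = 27/53 + 9/53 + 11/53 = 47/53
H(X) = -[(1/53)·log₂(1/53) + (5/53)·log₂(5/53) + (47/53)·log₂(47/53)]
  = 0.10807 + 0.32132 + 0.15371 = 0.5831 bits

H(Y|X) = H(X,Y) - H(X) = 1.9596 - 0.5831 = 1.3765 bits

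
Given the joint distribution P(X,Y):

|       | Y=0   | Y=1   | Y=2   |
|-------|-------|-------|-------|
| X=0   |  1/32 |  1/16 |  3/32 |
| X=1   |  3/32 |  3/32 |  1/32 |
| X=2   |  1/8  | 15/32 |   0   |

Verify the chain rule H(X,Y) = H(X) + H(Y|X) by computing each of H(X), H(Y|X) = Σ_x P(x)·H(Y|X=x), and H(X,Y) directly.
H(X) = 1.3790 bits, H(Y|X) = 1.0314 bits, H(X,Y) = 2.4104 bits

Marginal of X (row sums):
  P(X=0) = 1/32 + 1/16 + 3/32 = 3/16
  P(X=1) = 3/32 + 3/32 + 1/32 = 7/32
  P(X=2) = 1/8 + 15/32 + 0 = 19/32
H(X) = -[(3/16)·log₂(3/16) + (7/32)·log₂(7/32) + (19/32)·log₂(19/32)]
  = 0.45282 + 0.47964 + 0.44654 = 1.3790 bits

H(Y|X) = Σ_x P(x)·H(Y|X=x):
  X=0: P(X=0) = 3/16, P(Y|X=0) = (1/6, 1/3, 1/2) → H(Y|X=0) = 1.45915
  X=1: P(X=1) = 7/32, P(Y|X=1) = (3/7, 3/7, 1/7) → H(Y|X=1) = 1.44882
  X=2: P(X=2) = 19/32, P(Y|X=2) = (4/19, 15/19, 0) → H(Y|X=2) = 0.74249
H(Y|X) = (3/16)·1.45915 + (7/32)·1.44882 + (19/32)·0.74249 = 1.0314 bits

H(X,Y) = -Σ_{x,y} P(x,y) log₂ P(x,y). Per-cell terms -P(x,y)·log₂P(x,y):
  X=0: 0.15625, 0.25000, 0.32016
  X=1: 0.32016, 0.32016, 0.15625
  X=2: 0.37500, 0.51240, 0.00000
  (cells with P = 0 contribute 0)
Sum of the 9 terms: H(X,Y) = 2.4104 bits

Chain rule check:
  H(X) + H(Y|X) = 1.3790 + 1.0314 = 2.4104 bits
  H(X,Y) = 2.4104 bits
✓ Chain rule verified.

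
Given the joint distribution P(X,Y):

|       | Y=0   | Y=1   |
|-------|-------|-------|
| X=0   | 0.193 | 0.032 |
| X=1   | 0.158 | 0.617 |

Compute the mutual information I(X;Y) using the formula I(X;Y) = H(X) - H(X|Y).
0.2368 bits

I(X;Y) = H(X) - H(X|Y)

Marginal of X (row sums):
  P(X=0) = 0.193 + 0.032 = 0.225
  P(X=1) = 0.158 + 0.617 = 0.775
H(X) = -[0.225·log₂(0.225) + 0.775·log₂(0.775)]
  = 0.4842 + 0.2850 = 0.7692 bits

Marginal of Y (column sums):
  P(Y=0) = 0.193 + 0.158 = 0.351
  P(Y=1) = 0.032 + 0.617 = 0.649
H(X|Y) = Σ_y P(y)·H(X|Y=y):
  Y=0: P(Y=0) = 0.351, P(X|Y=0) = (193/351, 158/351) → H(X|Y=0) = 0.9928
  Y=1: P(Y=1) = 0.649, P(X|Y=1) = (32/649, 617/649) → H(X|Y=1) = 0.2834
H(X|Y) = 0.351·0.9928 + 0.649·0.2834 = 0.5324 bits

I(X;Y) = H(X) - H(X|Y) = 0.7692 - 0.5324 = 0.2368 bits

Cross-check via I(X;Y) = H(X) + H(Y) - H(X,Y): computing H(Y) from the column sums and H(X,Y) from the 4 cells in the same way gives H(Y) = 0.9350 bits and H(X,Y) = 1.4674 bits, so
I(X;Y) = 0.7692 + 0.9350 - 1.4674 = 0.2368 bits ✓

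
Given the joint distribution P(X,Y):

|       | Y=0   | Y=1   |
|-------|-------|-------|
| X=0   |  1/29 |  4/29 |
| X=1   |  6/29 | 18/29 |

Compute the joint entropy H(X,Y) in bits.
1.4591 bits

H(X,Y) = -Σ_{x,y} P(x,y) log₂ P(x,y). Per-cell terms -P(x,y)·log₂P(x,y):
  X=0: 0.1675, 0.3942
  X=1: 0.4703, 0.4271
Sum of the 4 terms: H(X,Y) = 1.4591 bits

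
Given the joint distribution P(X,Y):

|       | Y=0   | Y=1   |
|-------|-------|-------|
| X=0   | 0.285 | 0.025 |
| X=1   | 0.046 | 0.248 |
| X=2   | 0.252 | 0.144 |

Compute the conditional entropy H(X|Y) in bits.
1.2761 bits

H(X|Y) = H(X,Y) - H(Y)

H(X,Y) = -Σ_{x,y} P(x,y) log₂ P(x,y). Per-cell terms -P(x,y)·log₂P(x,y):
  X=0: 0.51613, 0.13305
  X=1: 0.20434, 0.49887
  X=2: 0.50110, 0.40260
Sum of the 6 terms: H(X,Y) = 2.2561 bits

Marginal of Y (column sums):
  P(Y=0) = 0.285 + 0.046 + 0.252 = 0.583
  P(Y=1) = 0.025 + 0.248 + 0.144 = 0.417
H(Y) = -[0.583·log₂(0.583) + 0.417·log₂(0.417)]
  = 0.45383 + 0.52620 = 0.9800 bits

H(X|Y) = H(X,Y) - H(Y) = 2.2561 - 0.9800 = 1.2761 bits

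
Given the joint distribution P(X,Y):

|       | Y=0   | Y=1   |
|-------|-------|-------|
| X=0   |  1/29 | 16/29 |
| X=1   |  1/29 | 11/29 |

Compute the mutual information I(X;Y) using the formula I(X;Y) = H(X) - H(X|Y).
0.0016 bits

I(X;Y) = H(X) - H(X|Y)

Marginal of X (row sums):
  P(X=0) = 1/29 + 16/29 = 17/29
  P(X=1) = 1/29 + 11/29 = 12/29
H(X) = -[(17/29)·log₂(17/29) + (12/29)·log₂(12/29)]
  = 0.451683 + 0.526766 = 0.97845 bits

Marginal of Y (column sums):
  P(Y=0) = 1/29 + 1/29 = 2/29
  P(Y=1) = 16/29 + 11/29 = 27/29
H(X|Y) = Σ_y P(y)·H(X|Y=y):
  Y=0: P(Y=0) = 2/29, P(X|Y=0) = (1/2, 1/2) → H(X|Y=0) = 1.000000
  Y=1: P(Y=1) = 27/29, P(X|Y=1) = (16/27, 11/27) → H(X|Y=1) = 0.975119
H(X|Y) = (2/29)·1.000000 + (27/29)·0.975119 = 0.97683 bits

I(X;Y) = H(X) - H(X|Y) = 0.97845 - 0.97683 = 0.0016 bits

Cross-check via I(X;Y) = H(X) + H(Y) - H(X,Y): computing H(Y) from the column sums and H(X,Y) from the 4 cells in the same way gives H(Y) = 0.36205 bits and H(X,Y) = 1.33889 bits, so
I(X;Y) = 0.97845 + 0.36205 - 1.33889 = 0.0016 bits ✓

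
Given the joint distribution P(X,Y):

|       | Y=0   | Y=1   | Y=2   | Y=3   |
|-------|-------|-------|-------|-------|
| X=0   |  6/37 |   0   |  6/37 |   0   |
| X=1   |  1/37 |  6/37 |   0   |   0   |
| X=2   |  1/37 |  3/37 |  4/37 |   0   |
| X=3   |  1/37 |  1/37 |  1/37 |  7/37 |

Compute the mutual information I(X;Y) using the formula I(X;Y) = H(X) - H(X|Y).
0.8741 bits

I(X;Y) = H(X) - H(X|Y)

Marginal of X (row sums):
  P(X=0) = 6/37 + 0 + 6/37 + 0 = 12/37
  P(X=1) = 1/37 + 6/37 + 0 + 0 = 7/37
  P(X=2) = 1/37 + 3/37 + 4/37 + 0 = 8/37
  P(X=3) = 1/37 + 1/37 + 1/37 + 7/37 = 10/37
H(X) = -[(12/37)·log₂(12/37) + (7/37)·log₂(7/37) + (8/37)·log₂(8/37) + (10/37)·log₂(10/37)]
  = 0.5269 + 0.4545 + 0.4777 + 0.5101 = 1.9692 bits

Marginal of Y (column sums):
  P(Y=0) = 6/37 + 1/37 + 1/37 + 1/37 = 9/37
  P(Y=1) = 0 + 6/37 + 3/37 + 1/37 = 10/37
  P(Y=2) = 6/37 + 0 + 4/37 + 1/37 = 11/37
  P(Y=3) = 0 + 0 + 0 + 7/37 = 7/37
H(X|Y) = Σ_y P(y)·H(X|Y=y):
  Y=0: P(Y=0) = 9/37, P(X|Y=0) = (2/3, 1/9, 1/9, 1/9) → H(X|Y=0) = 1.4466
  Y=1: P(Y=1) = 10/37, P(X|Y=1) = (0, 3/5, 3/10, 1/10) → H(X|Y=1) = 1.2955
  Y=2: P(Y=2) = 11/37, P(X|Y=2) = (6/11, 0, 4/11, 1/11) → H(X|Y=2) = 1.3222
  Y=3: P(Y=3) = 7/37, P(X|Y=3) = (0, 0, 0, 1) → H(X|Y=3) = 0.0000
H(X|Y) = (9/37)·1.4466 + (10/37)·1.2955 + (11/37)·1.3222 + (7/37)·0.0000 = 1.0951 bits

I(X;Y) = H(X) - H(X|Y) = 1.9692 - 1.0951 = 0.8741 bits

Cross-check via I(X;Y) = H(X) + H(Y) - H(X,Y): computing H(Y) from the column sums and H(X,Y) from the 16 cells in the same way gives H(Y) = 1.9810 bits and H(X,Y) = 3.0761 bits, so
I(X;Y) = 1.9692 + 1.9810 - 3.0761 = 0.8741 bits ✓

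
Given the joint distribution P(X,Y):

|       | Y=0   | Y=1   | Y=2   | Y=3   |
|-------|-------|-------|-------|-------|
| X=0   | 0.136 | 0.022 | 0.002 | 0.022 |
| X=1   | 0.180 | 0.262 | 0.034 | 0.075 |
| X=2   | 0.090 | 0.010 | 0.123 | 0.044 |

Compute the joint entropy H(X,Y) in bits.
2.9986 bits

H(X,Y) = -Σ_{x,y} P(x,y) log₂ P(x,y). Per-cell terms -P(x,y)·log₂P(x,y):
  X=0: 0.39145, 0.12114, 0.01793, 0.12114
  X=1: 0.44531, 0.50628, 0.16586, 0.28027
  X=2: 0.31265, 0.06644, 0.37186, 0.19828
Sum of the 12 terms: H(X,Y) = 2.9986 bits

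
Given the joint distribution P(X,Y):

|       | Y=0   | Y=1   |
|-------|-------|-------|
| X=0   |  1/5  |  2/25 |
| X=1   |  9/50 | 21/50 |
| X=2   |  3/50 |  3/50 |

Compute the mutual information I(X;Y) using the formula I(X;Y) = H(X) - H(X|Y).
0.0991 bits

I(X;Y) = H(X) - H(X|Y)

Marginal of X (row sums):
  P(X=0) = 1/5 + 2/25 = 7/25
  P(X=1) = 9/50 + 21/50 = 3/5
  P(X=2) = 3/50 + 3/50 = 3/25
H(X) = -[(7/25)·log₂(7/25) + (3/5)·log₂(3/5) + (3/25)·log₂(3/25)]
  = 0.51422 + 0.44218 + 0.36707 = 1.32347 bits

Marginal of Y (column sums):
  P(Y=0) = 1/5 + 9/50 + 3/50 = 11/25
  P(Y=1) = 2/25 + 21/50 + 3/50 = 14/25
H(X|Y) = Σ_y P(y)·H(X|Y=y):
  Y=0: P(Y=0) = 11/25, P(X|Y=0) = (5/11, 9/22, 3/22) → H(X|Y=0) = 1.43655
  Y=1: P(Y=1) = 14/25, P(X|Y=1) = (1/7, 3/4, 3/28) → H(X|Y=1) = 1.05759
H(X|Y) = (11/25)·1.43655 + (14/25)·1.05759 = 1.22433 bits

I(X;Y) = H(X) - H(X|Y) = 1.32347 - 1.22433 = 0.0991 bits

Cross-check via I(X;Y) = H(X) + H(Y) - H(X,Y): computing H(Y) from the column sums and H(X,Y) from the 6 cells in the same way gives H(Y) = 0.98959 bits and H(X,Y) = 2.21392 bits, so
I(X;Y) = 1.32347 + 0.98959 - 2.21392 = 0.0991 bits ✓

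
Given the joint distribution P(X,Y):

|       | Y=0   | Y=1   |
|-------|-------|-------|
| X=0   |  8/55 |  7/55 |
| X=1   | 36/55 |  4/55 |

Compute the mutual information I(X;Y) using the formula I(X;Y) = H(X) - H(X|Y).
0.1090 bits

I(X;Y) = H(X) - H(X|Y)

Marginal of X (row sums):
  P(X=0) = 8/55 + 7/55 = 3/11
  P(X=1) = 36/55 + 4/55 = 8/11
H(X) = -[(3/11)·log₂(3/11) + (8/11)·log₂(8/11)]
  = 0.51122 + 0.33413 = 0.84535 bits

Marginal of Y (column sums):
  P(Y=0) = 8/55 + 36/55 = 4/5
  P(Y=1) = 7/55 + 4/55 = 1/5
H(X|Y) = Σ_y P(y)·H(X|Y=y):
  Y=0: P(Y=0) = 4/5, P(X|Y=0) = (2/11, 9/11) → H(X|Y=0) = 0.68404
  Y=1: P(Y=1) = 1/5, P(X|Y=1) = (7/11, 4/11) → H(X|Y=1) = 0.94566
H(X|Y) = (4/5)·0.68404 + (1/5)·0.94566 = 0.73636 bits

I(X;Y) = H(X) - H(X|Y) = 0.84535 - 0.73636 = 0.1090 bits

Cross-check via I(X;Y) = H(X) + H(Y) - H(X,Y): computing H(Y) from the column sums and H(X,Y) from the 4 cells in the same way gives H(Y) = 0.72193 bits and H(X,Y) = 1.45829 bits, so
I(X;Y) = 0.84535 + 0.72193 - 1.45829 = 0.1090 bits ✓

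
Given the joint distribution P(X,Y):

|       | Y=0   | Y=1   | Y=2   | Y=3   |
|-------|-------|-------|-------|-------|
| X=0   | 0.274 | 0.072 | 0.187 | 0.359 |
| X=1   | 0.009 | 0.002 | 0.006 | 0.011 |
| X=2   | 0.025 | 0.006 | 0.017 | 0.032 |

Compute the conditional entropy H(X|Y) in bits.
0.5830 bits

H(X|Y) = H(X,Y) - H(Y)

H(X,Y) = -Σ_{x,y} P(x,y) log₂ P(x,y). Per-cell terms -P(x,y)·log₂P(x,y):
  X=0: 0.5118, 0.2733, 0.4523, 0.5306
  X=1: 0.0612, 0.0179, 0.0443, 0.0716
  X=2: 0.1330, 0.0443, 0.0999, 0.1589
Sum of the 12 terms: H(X,Y) = 2.3991 bits

Marginal of Y (column sums):
  P(Y=0) = 0.274 + 0.009 + 0.025 = 0.308
  P(Y=1) = 0.072 + 0.002 + 0.006 = 0.080
  P(Y=2) = 0.187 + 0.006 + 0.017 = 0.210
  P(Y=3) = 0.359 + 0.011 + 0.032 = 0.402
H(Y) = -[0.308·log₂(0.308) + 0.080·log₂(0.080) + 0.210·log₂(0.210) + 0.402·log₂(0.402)]
  = 0.5233 + 0.2915 + 0.4728 + 0.5285 = 1.8161 bits

H(X|Y) = H(X,Y) - H(Y) = 2.3991 - 1.8161 = 0.5830 bits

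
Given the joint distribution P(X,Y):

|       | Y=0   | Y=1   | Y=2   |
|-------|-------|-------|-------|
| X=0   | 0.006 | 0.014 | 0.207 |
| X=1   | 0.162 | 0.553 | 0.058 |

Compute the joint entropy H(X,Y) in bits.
1.7371 bits

H(X,Y) = -Σ_{x,y} P(x,y) log₂ P(x,y). Per-cell terms -P(x,y)·log₂P(x,y):
  X=0: 0.04428, 0.08622, 0.47037
  X=1: 0.42540, 0.47262, 0.23825
Sum of the 6 terms: H(X,Y) = 1.7371 bits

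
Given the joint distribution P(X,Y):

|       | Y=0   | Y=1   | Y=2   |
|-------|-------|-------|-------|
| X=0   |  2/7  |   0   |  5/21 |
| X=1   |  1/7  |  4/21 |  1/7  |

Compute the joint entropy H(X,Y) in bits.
2.2671 bits

H(X,Y) = -Σ_{x,y} P(x,y) log₂ P(x,y). Per-cell terms -P(x,y)·log₂P(x,y):
  X=0: 0.51639, 0.00000, 0.49295
  X=1: 0.40105, 0.45568, 0.40105
  (cells with P = 0 contribute 0)
Sum of the 6 terms: H(X,Y) = 2.2671 bits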